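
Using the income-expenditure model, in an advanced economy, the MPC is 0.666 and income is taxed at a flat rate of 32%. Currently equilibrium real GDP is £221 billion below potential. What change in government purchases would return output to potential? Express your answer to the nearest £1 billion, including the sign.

+£121 billion

Spending multiplier = 1/(1 − c(1−t)) = 1/(1 − 0.666×0.68) = 1/0.54712 ≈ 1.828.
Need ΔY = +£221 billion, so ΔG = ΔY/k = (+£221 billion) × 0.54712 ≈ +£121 billion.
The government should increase government purchases by £121 billion.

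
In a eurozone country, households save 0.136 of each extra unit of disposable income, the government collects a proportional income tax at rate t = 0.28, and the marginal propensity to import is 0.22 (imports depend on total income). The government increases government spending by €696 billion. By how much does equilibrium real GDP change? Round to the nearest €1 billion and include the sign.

+€1,164 billion

MPC = 1 − MPS = 1 − 0.136 = 0.864.
Expenditure multiplier = 1/(1 − c(1−t) + m) = 1/(1 − 0.864×0.72 + 0.22) = 1/0.59792 ≈ 1.672.
ΔY = k × ΔG = (+€696 billion) / 0.59792 ≈ +€1,164 billion.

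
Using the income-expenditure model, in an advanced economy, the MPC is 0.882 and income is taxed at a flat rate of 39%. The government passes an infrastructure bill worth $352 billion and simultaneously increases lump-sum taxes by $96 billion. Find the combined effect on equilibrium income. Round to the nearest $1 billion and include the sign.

Expenditure multiplier = 1/(1 − c(1−t)) = 1/(1 − 0.882×0.61) = 1/0.46198 ≈ 2.165.
ΔG contributes k·ΔG = (+$352 billion) / 0.46198 ≈ +$761.9 billion.
ΔT of +$96 billion changes first-round spending by −c·ΔT = −$84.672 billion, contributing k·(−c·ΔT) = (−$84.672 billion) / 0.46198 ≈ −$183.3 billion.
Net ΔY = k(ΔG − c·ΔT) = (+$267.328 billion) / 0.46198 ≈ +$579 billion.

+$579 billion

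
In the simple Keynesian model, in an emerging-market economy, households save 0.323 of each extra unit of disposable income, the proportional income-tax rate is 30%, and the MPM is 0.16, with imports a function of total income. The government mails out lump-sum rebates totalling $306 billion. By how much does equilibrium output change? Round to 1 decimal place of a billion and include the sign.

+$301.9 billion

MPC = 1 − MPS = 1 − 0.323 = 0.677.
A lump-sum tax change of −$306 billion shifts disposable income by +$306 billion; first-round consumption changes by −c × ΔT = −0.677 × (−$306 billion) = +$207.162 billion.
Expenditure multiplier = 1/(1 − c(1−t) + m) = 1/(1 − 0.677×0.7 + 0.16) = 1/0.6861 ≈ 1.458.
The tax multiplier is −c × k ≈ −0.987, so ΔY = k × (−c·ΔT) = (+$207.162 billion) / 0.6861 ≈ +$301.9 billion.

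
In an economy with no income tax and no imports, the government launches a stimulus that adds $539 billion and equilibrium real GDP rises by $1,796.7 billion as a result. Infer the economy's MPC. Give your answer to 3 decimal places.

Implied spending multiplier k = ΔY/ΔG = 1,796.7/539 ≈ 3.3334.
Since k = 1/(1 − MPC), MPC = 1 − 1/k = 1 − ΔG/ΔY = 1 − 539/1,796.7 ≈ 0.700.

0.700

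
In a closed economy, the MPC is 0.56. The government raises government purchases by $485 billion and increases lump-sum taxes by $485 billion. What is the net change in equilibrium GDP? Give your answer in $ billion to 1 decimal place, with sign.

+$485.0 billion

Expenditure multiplier = 1/(1 − MPC) = 1/(1 − 0.56) = 1/0.44 ≈ 2.273.
ΔG contributes k·ΔG = (+$485 billion) / 0.44 ≈ +$1,102.3 billion.
ΔT of +$485 billion changes first-round spending by −c·ΔT = −$271.6 billion, contributing k·(−c·ΔT) = (−$271.6 billion) / 0.44 ≈ −$617.3 billion.
With ΔG = ΔT and no other leakages, the balanced-budget multiplier is 1, so ΔY = ΔG = +$485 billion.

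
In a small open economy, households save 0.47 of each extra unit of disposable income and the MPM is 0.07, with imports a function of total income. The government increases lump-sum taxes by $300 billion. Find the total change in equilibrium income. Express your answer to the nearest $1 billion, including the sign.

−$294 billion

MPC = 1 − MPS = 1 − 0.47 = 0.53.
A lump-sum tax change of +$300 billion shifts disposable income by −$300 billion; first-round consumption changes by −c × ΔT = −0.53 × (+$300 billion) = −$159 billion.
Expenditure multiplier = 1/(1 − c + m) = 1/(1 − 0.53 + 0.07) = 1/0.54 ≈ 1.852.
The tax multiplier is −c × k ≈ −0.981, so ΔY = k × (−c·ΔT) = (−$159 billion) / 0.54 ≈ −$294 billion.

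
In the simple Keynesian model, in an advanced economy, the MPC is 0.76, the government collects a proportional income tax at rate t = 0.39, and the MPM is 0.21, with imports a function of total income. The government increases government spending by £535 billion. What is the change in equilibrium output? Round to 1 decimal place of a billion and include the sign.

+£716.8 billion

Government-spending multiplier = 1/(1 − c(1−t) + m) = 1/(1 − 0.76×0.61 + 0.21) = 1/0.7464 ≈ 1.34.
ΔY = k × ΔG = (+£535 billion) / 0.7464 ≈ +£716.8 billion.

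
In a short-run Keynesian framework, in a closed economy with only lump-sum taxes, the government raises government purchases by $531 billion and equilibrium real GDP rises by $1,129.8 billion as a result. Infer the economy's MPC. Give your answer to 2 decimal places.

Implied spending multiplier k = ΔY/ΔG = 1,129.8/531 ≈ 2.1277.
Since k = 1/(1 − MPC), MPC = 1 − 1/k = 1 − ΔG/ΔY = 1 − 531/1,129.8 ≈ 0.53.

0.53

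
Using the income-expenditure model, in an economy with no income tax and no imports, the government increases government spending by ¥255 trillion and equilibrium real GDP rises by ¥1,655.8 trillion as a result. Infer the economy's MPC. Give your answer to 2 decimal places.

Implied spending multiplier k = ΔY/ΔG = 1,655.8/255 ≈ 6.4933.
Since k = 1/(1 − MPC), MPC = 1 − 1/k = 1 − ΔG/ΔY = 1 − 255/1,655.8 ≈ 0.85.

0.85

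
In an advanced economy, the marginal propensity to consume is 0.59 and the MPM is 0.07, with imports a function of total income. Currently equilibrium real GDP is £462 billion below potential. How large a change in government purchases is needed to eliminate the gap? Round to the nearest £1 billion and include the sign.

+£222 billion

Spending multiplier = 1/(1 − c + m) = 1/(1 − 0.59 + 0.07) = 1/0.48 ≈ 2.083.
Need ΔY = +£462 billion, so ΔG = ΔY/k = (+£462 billion) × 0.48 ≈ +£222 billion.
The government should increase government purchases by £222 billion.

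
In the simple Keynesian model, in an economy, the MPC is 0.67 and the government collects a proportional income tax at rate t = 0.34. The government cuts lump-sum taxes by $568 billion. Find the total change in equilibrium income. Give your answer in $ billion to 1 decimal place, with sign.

+$682.3 billion

A lump-sum tax change of −$568 billion shifts disposable income by +$568 billion; first-round consumption changes by −c × ΔT = −0.67 × (−$568 billion) = +$380.56 billion.
Expenditure multiplier = 1/(1 − c(1−t)) = 1/(1 − 0.67×0.66) = 1/0.5578 ≈ 1.793.
The tax multiplier is −c × k ≈ −1.201, so ΔY = k × (−c·ΔT) = (+$380.56 billion) / 0.5578 ≈ +$682.3 billion.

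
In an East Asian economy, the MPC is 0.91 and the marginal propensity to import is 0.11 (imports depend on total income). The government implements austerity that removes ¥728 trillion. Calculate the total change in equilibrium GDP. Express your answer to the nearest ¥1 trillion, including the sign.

Spending multiplier = 1/(1 − c + m) = 1/(1 − 0.91 + 0.11) = 1/0.2 = 5.
ΔY = k × ΔG = (−¥728 trillion) / 0.2 = −¥3,640 trillion.

−¥3,640 trillion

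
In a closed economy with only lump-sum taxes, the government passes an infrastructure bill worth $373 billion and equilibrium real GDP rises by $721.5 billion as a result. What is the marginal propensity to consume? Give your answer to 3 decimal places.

0.483

Implied spending multiplier k = ΔY/ΔG = 721.5/373 ≈ 1.9343.
Since k = 1/(1 − MPC), MPC = 1 − 1/k = 1 − ΔG/ΔY = 1 − 373/721.5 ≈ 0.483.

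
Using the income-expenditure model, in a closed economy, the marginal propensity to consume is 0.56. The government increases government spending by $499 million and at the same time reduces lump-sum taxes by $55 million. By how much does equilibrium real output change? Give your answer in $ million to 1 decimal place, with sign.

Expenditure multiplier = 1/(1 − MPC) = 1/(1 − 0.56) = 1/0.44 ≈ 2.273.
ΔG contributes k·ΔG = (+$499 million) / 0.44 ≈ +$1,134.1 million.
ΔT of −$55 million changes first-round spending by −c·ΔT = +$30.8 million, contributing k·(−c·ΔT) = (+$30.8 million) / 0.44 = +$70 million.
Net ΔY = k(ΔG − c·ΔT) = (+$529.8 million) / 0.44 ≈ +$1,204.1 million.

+$1,204.1 million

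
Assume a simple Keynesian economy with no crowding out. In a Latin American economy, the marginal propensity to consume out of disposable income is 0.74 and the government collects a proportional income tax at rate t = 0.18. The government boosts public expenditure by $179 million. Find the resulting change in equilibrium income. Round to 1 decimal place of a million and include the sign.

+$455.2 million

Spending multiplier = 1/(1 − c(1−t)) = 1/(1 − 0.74×0.82) = 1/0.3932 ≈ 2.543.
ΔY = k × ΔG = (+$179 million) / 0.3932 ≈ +$455.2 million.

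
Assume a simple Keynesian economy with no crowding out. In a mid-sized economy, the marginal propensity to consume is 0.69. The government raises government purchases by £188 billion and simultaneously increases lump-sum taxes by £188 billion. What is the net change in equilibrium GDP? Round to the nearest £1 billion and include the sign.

+£188 billion

Expenditure multiplier = 1/(1 − MPC) = 1/(1 − 0.69) = 1/0.31 ≈ 3.226.
ΔG contributes k·ΔG = (+£188 billion) / 0.31 ≈ +£606.5 billion.
ΔT of +£188 billion changes first-round spending by −c·ΔT = −£129.72 billion, contributing k·(−c·ΔT) = (−£129.72 billion) / 0.31 ≈ −£418.5 billion.
With ΔG = ΔT and no other leakages, the balanced-budget multiplier is 1, so ΔY = ΔG = +£188 billion.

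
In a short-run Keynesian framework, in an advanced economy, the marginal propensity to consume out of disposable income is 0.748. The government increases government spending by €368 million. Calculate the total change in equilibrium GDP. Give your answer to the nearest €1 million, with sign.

+€1,460 million

Expenditure multiplier = 1/(1 − MPC) = 1/(1 − 0.748) = 1/0.252 ≈ 3.968.
ΔY = k × ΔG = (+€368 million) / 0.252 ≈ +€1,460 million.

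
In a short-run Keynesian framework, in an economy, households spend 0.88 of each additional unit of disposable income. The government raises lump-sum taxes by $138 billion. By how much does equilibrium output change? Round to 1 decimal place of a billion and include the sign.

−$1,012.0 billion

A lump-sum tax change of +$138 billion shifts disposable income by −$138 billion; first-round consumption changes by −c × ΔT = −0.88 × (+$138 billion) = −$121.44 billion.
Expenditure multiplier = 1/(1 − MPC) = 1/(1 − 0.88) = 1/0.12 ≈ 8.333.
The tax multiplier is −c × k ≈ −7.333, so ΔY = k × (−c·ΔT) = (−$121.44 billion) / 0.12 = −$1,012 billion.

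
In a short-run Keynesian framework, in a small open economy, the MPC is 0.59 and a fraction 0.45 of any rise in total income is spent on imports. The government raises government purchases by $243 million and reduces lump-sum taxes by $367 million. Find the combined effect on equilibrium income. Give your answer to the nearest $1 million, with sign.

Expenditure multiplier = 1/(1 − c + m) = 1/(1 − 0.59 + 0.45) = 1/0.86 ≈ 1.163.
ΔG contributes k·ΔG = (+$243 million) / 0.86 ≈ +$282.6 million.
ΔT of −$367 million changes first-round spending by −c·ΔT = +$216.53 million, contributing k·(−c·ΔT) = (+$216.53 million) / 0.86 ≈ +$251.8 million.
Net ΔY = k(ΔG − c·ΔT) = (+$459.53 million) / 0.86 ≈ +$534 million.

+$534 million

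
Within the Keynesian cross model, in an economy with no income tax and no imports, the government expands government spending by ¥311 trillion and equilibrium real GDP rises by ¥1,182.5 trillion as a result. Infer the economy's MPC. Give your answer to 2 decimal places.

Implied spending multiplier k = ΔY/ΔG = 1,182.5/311 ≈ 3.8023.
Since k = 1/(1 − MPC), MPC = 1 − 1/k = 1 − ΔG/ΔY = 1 − 311/1,182.5 ≈ 0.74.

0.74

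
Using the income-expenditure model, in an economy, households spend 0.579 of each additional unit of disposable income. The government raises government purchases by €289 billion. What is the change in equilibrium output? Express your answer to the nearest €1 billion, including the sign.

Spending multiplier = 1/(1 − MPC) = 1/(1 − 0.579) = 1/0.421 ≈ 2.375.
ΔY = k × ΔG = (+€289 billion) / 0.421 ≈ +€686 billion.

+€686 billion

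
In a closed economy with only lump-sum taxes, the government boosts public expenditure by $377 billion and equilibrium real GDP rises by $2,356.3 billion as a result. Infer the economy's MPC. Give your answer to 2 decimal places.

0.84

Implied spending multiplier k = ΔY/ΔG = 2,356.3/377 ≈ 6.2501.
Since k = 1/(1 − MPC), MPC = 1 − 1/k = 1 − ΔG/ΔY = 1 − 377/2,356.3 ≈ 0.84.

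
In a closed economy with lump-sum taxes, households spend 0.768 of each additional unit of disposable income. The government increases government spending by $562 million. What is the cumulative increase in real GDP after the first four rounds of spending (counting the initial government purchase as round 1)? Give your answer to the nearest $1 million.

Round 1 adds ΔG = $562 million; each later round is MPC = 0.768 times the previous.
After 4 rounds: 562 + 431.616 + 331.481088 + 254.577475584 = ΔG·(1 − c^4)/(1 − c) = 562 × (1 − 0.347892350976)/0.232 ≈ $1,580 million.

$1,580 million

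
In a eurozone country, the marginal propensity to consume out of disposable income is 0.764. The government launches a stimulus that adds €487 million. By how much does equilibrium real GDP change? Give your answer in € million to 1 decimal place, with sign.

+€2,063.6 million

Expenditure multiplier = 1/(1 − MPC) = 1/(1 − 0.764) = 1/0.236 ≈ 4.237.
ΔY = k × ΔG = (+€487 million) / 0.236 ≈ +€2,063.6 million.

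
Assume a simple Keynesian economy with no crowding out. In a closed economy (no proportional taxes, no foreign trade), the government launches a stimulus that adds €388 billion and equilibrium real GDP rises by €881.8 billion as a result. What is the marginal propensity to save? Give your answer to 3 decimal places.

Implied spending multiplier k = ΔY/ΔG = 881.8/388 ≈ 2.2727.
Since k = 1/(1 − MPC), MPC = 1 − 1/k = 1 − ΔG/ΔY = 1 − 388/881.8 ≈ 0.560.
MPS = 1 − MPC = 0.440.

0.440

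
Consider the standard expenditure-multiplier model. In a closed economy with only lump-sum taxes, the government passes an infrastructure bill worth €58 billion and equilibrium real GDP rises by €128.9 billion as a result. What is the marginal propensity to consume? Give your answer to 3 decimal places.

Implied spending multiplier k = ΔY/ΔG = 128.9/58 ≈ 2.2224.
Since k = 1/(1 − MPC), MPC = 1 − 1/k = 1 − ΔG/ΔY = 1 − 58/128.9 ≈ 0.550.

0.550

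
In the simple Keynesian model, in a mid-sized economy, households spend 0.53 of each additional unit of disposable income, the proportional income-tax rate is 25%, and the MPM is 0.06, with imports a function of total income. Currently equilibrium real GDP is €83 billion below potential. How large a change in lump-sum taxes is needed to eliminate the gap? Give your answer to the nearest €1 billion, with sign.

−€104 billion

Spending multiplier = 1/(1 − c(1−t) + m) = 1/(1 − 0.53×0.75 + 0.06) = 1/0.6625 ≈ 1.509.
Tax multiplier = −c·k = −0.53/0.6625 = −0.8. Need ΔY = +€83 billion, so ΔT = ΔY/(−c·k) = −(+€83 billion) × 0.6625 / 0.53 ≈ −€104 billion.
The government should cut lump-sum taxes by €104 billion.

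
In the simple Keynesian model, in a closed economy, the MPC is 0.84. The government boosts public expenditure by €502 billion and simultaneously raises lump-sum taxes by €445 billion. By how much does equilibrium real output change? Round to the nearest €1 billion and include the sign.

Expenditure multiplier = 1/(1 − MPC) = 1/(1 − 0.84) = 1/0.16 = 6.25.
ΔG contributes k·ΔG = (+€502 billion) / 0.16 = +€3,137.5 billion.
ΔT of +€445 billion changes first-round spending by −c·ΔT = −€373.8 billion, contributing k·(−c·ΔT) = (−€373.8 billion) / 0.16 ≈ −€2,336.3 billion.
Net ΔY = k(ΔG − c·ΔT) = (+€128.2 billion) / 0.16 ≈ +€801 billion.

+€801 billion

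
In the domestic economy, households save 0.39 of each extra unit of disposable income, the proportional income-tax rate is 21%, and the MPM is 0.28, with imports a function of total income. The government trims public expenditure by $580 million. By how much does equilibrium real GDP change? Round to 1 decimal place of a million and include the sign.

MPC = 1 − MPS = 1 − 0.39 = 0.61.
Government-spending multiplier = 1/(1 − c(1−t) + m) = 1/(1 − 0.61×0.79 + 0.28) = 1/0.7981 ≈ 1.253.
ΔY = k × ΔG = (−$580 million) / 0.7981 ≈ −$726.7 million.

−$726.7 million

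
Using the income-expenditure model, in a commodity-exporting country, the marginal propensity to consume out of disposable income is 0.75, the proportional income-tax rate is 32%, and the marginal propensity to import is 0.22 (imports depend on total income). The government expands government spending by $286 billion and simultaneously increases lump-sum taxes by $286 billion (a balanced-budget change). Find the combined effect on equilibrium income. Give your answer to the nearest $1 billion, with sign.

+$101 billion

Expenditure multiplier = 1/(1 − c(1−t) + m) = 1/(1 − 0.75×0.68 + 0.22) = 1/0.71 ≈ 1.408.
ΔG contributes k·ΔG = (+$286 billion) / 0.71 ≈ +$402.8 billion.
ΔT of +$286 billion changes first-round spending by −c·ΔT = −$214.5 billion, contributing k·(−c·ΔT) = (−$214.5 billion) / 0.71 ≈ −$302.1 billion.
Net ΔY = k(ΔG − c·ΔT) = (+$71.5 billion) / 0.71 ≈ +$101 billion.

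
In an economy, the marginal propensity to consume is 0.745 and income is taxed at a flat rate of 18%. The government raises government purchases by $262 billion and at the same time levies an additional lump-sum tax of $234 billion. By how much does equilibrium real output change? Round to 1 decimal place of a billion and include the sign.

+$225.3 billion

Expenditure multiplier = 1/(1 − c(1−t)) = 1/(1 − 0.745×0.82) = 1/0.3891 ≈ 2.57.
ΔG contributes k·ΔG = (+$262 billion) / 0.3891 ≈ +$673.3 billion.
ΔT of +$234 billion changes first-round spending by −c·ΔT = −$174.33 billion, contributing k·(−c·ΔT) = (−$174.33 billion) / 0.3891 ≈ −$448 billion.
Net ΔY = k(ΔG − c·ΔT) = (+$87.67 billion) / 0.3891 ≈ +$225.3 billion.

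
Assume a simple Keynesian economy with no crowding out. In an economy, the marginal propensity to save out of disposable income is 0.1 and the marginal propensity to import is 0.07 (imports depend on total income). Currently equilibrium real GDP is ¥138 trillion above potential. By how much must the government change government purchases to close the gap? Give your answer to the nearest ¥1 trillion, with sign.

MPC = 1 − MPS = 1 − 0.1 = 0.9.
Spending multiplier = 1/(1 − c + m) = 1/(1 − 0.9 + 0.07) = 1/0.17 ≈ 5.882.
Need ΔY = −¥138 trillion, so ΔG = ΔY/k = (−¥138 trillion) × 0.17 ≈ −¥23 trillion.
The government should cut government purchases by ¥23 trillion.

−¥23 trillion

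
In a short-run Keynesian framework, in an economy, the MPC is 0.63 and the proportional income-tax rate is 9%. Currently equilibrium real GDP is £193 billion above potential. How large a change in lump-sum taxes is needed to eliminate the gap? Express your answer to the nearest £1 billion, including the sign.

Spending multiplier = 1/(1 − c(1−t)) = 1/(1 − 0.63×0.91) = 1/0.4267 ≈ 2.344.
Tax multiplier = −c·k = −0.63/0.4267 ≈ −1.476. Need ΔY = −£193 billion, so ΔT = ΔY/(−c·k) = −(−£193 billion) × 0.4267 / 0.63 ≈ +£131 billion.
The government should raise lump-sum taxes by £131 billion.

+£131 billion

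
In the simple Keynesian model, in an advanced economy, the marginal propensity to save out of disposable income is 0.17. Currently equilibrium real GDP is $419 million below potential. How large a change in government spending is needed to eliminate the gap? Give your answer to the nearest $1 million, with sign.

+$71 million

MPC = 1 − MPS = 1 − 0.17 = 0.83.
Spending multiplier = 1/(1 − MPC) = 1/(1 − 0.83) = 1/0.17 ≈ 5.882.
Need ΔY = +$419 million, so ΔG = ΔY/k = (+$419 million) × 0.17 ≈ +$71 million.
The government should increase government spending by $71 million.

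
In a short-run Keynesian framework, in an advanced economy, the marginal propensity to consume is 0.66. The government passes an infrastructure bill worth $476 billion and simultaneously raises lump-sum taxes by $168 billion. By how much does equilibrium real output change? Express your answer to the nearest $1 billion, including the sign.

Expenditure multiplier = 1/(1 − MPC) = 1/(1 − 0.66) = 1/0.34 ≈ 2.941.
ΔG contributes k·ΔG = (+$476 billion) / 0.34 = +$1,400 billion.
ΔT of +$168 billion changes first-round spending by −c·ΔT = −$110.88 billion, contributing k·(−c·ΔT) = (−$110.88 billion) / 0.34 ≈ −$326.1 billion.
Net ΔY = k(ΔG − c·ΔT) = (+$365.12 billion) / 0.34 ≈ +$1,074 billion.

+$1,074 billion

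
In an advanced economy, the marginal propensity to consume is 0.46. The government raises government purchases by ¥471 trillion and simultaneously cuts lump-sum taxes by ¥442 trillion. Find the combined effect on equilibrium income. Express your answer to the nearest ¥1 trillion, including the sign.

+¥1,249 trillion

Expenditure multiplier = 1/(1 − MPC) = 1/(1 − 0.46) = 1/0.54 ≈ 1.852.
ΔG contributes k·ΔG = (+¥471 trillion) / 0.54 ≈ +¥872.2 trillion.
ΔT of −¥442 trillion changes first-round spending by −c·ΔT = +¥203.32 trillion, contributing k·(−c·ΔT) = (+¥203.32 trillion) / 0.54 ≈ +¥376.5 trillion.
Net ΔY = k(ΔG − c·ΔT) = (+¥674.32 trillion) / 0.54 ≈ +¥1,249 trillion.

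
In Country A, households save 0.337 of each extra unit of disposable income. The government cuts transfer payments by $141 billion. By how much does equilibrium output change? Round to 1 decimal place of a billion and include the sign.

MPC = 1 − MPS = 1 − 0.337 = 0.663.
The transfer change shifts disposable income by −$141 billion, so first-round consumption changes by c·ΔTR = 0.663 × (−$141 billion) = −$93.483 billion.
Expenditure multiplier = 1/(1 − MPC) = 1/(1 − 0.663) = 1/0.337 ≈ 2.967.
The transfer multiplier is c × k ≈ 1.967, so ΔY = k × (c·ΔTR) = (−$93.483 billion) / 0.337 ≈ −$277.4 billion.

−$277.4 billion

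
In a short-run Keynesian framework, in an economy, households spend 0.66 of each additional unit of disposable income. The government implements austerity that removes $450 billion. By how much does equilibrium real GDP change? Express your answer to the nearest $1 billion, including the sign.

−$1,324 billion

Spending multiplier = 1/(1 − MPC) = 1/(1 − 0.66) = 1/0.34 ≈ 2.941.
ΔY = k × ΔG = (−$450 billion) / 0.34 ≈ −$1,324 billion.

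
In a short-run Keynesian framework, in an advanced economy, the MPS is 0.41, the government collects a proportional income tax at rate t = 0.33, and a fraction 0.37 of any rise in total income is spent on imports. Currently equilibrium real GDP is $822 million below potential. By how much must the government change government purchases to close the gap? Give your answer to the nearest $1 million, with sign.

MPC = 1 − MPS = 1 − 0.41 = 0.59.
Spending multiplier = 1/(1 − c(1−t) + m) = 1/(1 − 0.59×0.67 + 0.37) = 1/0.9747 ≈ 1.026.
Need ΔY = +$822 million, so ΔG = ΔY/k = (+$822 million) × 0.9747 ≈ +$801 million.
The government should increase government purchases by $801 million.

+$801 million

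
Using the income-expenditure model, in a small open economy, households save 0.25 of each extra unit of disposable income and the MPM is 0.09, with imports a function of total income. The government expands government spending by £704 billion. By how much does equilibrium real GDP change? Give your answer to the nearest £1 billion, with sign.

+£2,071 billion

MPC = 1 − MPS = 1 − 0.25 = 0.75.
Spending multiplier = 1/(1 − c + m) = 1/(1 − 0.75 + 0.09) = 1/0.34 ≈ 2.941.
ΔY = k × ΔG = (+£704 billion) / 0.34 ≈ +£2,071 billion.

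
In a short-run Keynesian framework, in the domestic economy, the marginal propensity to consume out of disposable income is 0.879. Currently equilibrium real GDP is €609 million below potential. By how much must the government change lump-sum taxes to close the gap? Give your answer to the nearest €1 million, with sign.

−€84 million

Spending multiplier = 1/(1 − MPC) = 1/(1 − 0.879) = 1/0.121 ≈ 8.264.
Tax multiplier = −c·k = −0.879/0.121 ≈ −7.264. Need ΔY = +€609 million, so ΔT = ΔY/(−c·k) = −(+€609 million) × 0.121 / 0.879 ≈ −€84 million.
The government should cut lump-sum taxes by €84 million.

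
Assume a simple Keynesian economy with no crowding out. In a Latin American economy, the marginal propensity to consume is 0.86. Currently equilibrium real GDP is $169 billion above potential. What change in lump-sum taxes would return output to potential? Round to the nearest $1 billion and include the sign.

Spending multiplier = 1/(1 − MPC) = 1/(1 − 0.86) = 1/0.14 ≈ 7.143.
Tax multiplier = −c·k = −0.86/0.14 ≈ −6.143. Need ΔY = −$169 billion, so ΔT = ΔY/(−c·k) = −(−$169 billion) × 0.14 / 0.86 ≈ +$28 billion.
The government should raise lump-sum taxes by $28 billion.

+$28 billion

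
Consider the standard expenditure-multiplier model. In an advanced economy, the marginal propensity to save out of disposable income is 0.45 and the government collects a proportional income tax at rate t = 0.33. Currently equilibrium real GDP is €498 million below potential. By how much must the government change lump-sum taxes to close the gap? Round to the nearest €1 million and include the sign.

−€572 million

MPC = 1 − MPS = 1 − 0.45 = 0.55.
Spending multiplier = 1/(1 − c(1−t)) = 1/(1 − 0.55×0.67) = 1/0.6315 ≈ 1.584.
Tax multiplier = −c·k = −0.55/0.6315 ≈ −0.871. Need ΔY = +€498 million, so ΔT = ΔY/(−c·k) = −(+€498 million) × 0.6315 / 0.55 ≈ −€572 million.
The government should cut lump-sum taxes by €572 million.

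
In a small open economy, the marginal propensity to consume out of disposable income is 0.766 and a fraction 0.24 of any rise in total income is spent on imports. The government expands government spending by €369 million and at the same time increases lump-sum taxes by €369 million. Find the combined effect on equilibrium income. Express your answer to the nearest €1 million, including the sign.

Expenditure multiplier = 1/(1 − c + m) = 1/(1 − 0.766 + 0.24) = 1/0.474 ≈ 2.11.
ΔG contributes k·ΔG = (+€369 million) / 0.474 ≈ +€778.5 million.
ΔT of +€369 million changes first-round spending by −c·ΔT = −€282.654 million, contributing k·(−c·ΔT) = (−€282.654 million) / 0.474 ≈ −€596.3 million.
Net ΔY = k(ΔG − c·ΔT) = (+€86.346 million) / 0.474 ≈ +€182 million.

+€182 million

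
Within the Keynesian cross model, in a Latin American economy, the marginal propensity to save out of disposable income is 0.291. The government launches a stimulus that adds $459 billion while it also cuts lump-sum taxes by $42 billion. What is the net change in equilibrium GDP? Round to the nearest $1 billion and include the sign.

+$1,680 billion

MPC = 1 − MPS = 1 − 0.291 = 0.709.
Expenditure multiplier = 1/(1 − MPC) = 1/(1 − 0.709) = 1/0.291 ≈ 3.436.
ΔG contributes k·ΔG = (+$459 billion) / 0.291 ≈ +$1,577.3 billion.
ΔT of −$42 billion changes first-round spending by −c·ΔT = +$29.778 billion, contributing k·(−c·ΔT) = (+$29.778 billion) / 0.291 ≈ +$102.3 billion.
Net ΔY = k(ΔG − c·ΔT) = (+$488.778 billion) / 0.291 ≈ +$1,680 billion.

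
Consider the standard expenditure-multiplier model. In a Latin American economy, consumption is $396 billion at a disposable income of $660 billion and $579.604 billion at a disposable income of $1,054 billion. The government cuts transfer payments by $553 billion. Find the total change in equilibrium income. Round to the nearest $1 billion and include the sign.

−$483 billion

MPC = ΔC/ΔYd = (579.604 − 396)/(1,054 − 660) = 183.604/394 = 0.466.
The transfer change shifts disposable income by −$553 billion, so first-round consumption changes by c·ΔTR = 0.466 × (−$553 billion) = −$257.698 billion.
Expenditure multiplier = 1/(1 − MPC) = 1/(1 − 0.466) = 1/0.534 ≈ 1.873.
The transfer multiplier is c × k ≈ 0.873, so ΔY = k × (c·ΔTR) = (−$257.698 billion) / 0.534 ≈ −$483 billion.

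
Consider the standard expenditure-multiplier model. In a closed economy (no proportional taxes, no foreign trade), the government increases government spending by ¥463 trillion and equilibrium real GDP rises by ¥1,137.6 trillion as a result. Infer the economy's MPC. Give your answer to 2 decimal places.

0.59

Implied spending multiplier k = ΔY/ΔG = 1,137.6/463 ≈ 2.457.
Since k = 1/(1 − MPC), MPC = 1 − 1/k = 1 − ΔG/ΔY = 1 − 463/1,137.6 ≈ 0.59.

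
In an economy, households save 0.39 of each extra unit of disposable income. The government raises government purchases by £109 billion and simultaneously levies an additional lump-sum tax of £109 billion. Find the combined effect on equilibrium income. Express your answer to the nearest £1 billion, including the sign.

+£109 billion

MPC = 1 − MPS = 1 − 0.39 = 0.61.
Expenditure multiplier = 1/(1 − MPC) = 1/(1 − 0.61) = 1/0.39 ≈ 2.564.
ΔG contributes k·ΔG = (+£109 billion) / 0.39 ≈ +£279.5 billion.
ΔT of +£109 billion changes first-round spending by −c·ΔT = −£66.49 billion, contributing k·(−c·ΔT) = (−£66.49 billion) / 0.39 ≈ −£170.5 billion.
With ΔG = ΔT and no other leakages, the balanced-budget multiplier is 1, so ΔY = ΔG = +£109 billion.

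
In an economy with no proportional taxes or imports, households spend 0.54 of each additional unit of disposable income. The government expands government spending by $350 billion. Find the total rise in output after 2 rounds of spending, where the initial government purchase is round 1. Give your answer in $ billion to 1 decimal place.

$539.0 billion

Round 1 adds ΔG = $350 billion; each later round is MPC = 0.54 times the previous.
After 2 rounds: 350 + 189 = ΔG·(1 − c^2)/(1 − c) = 350 × (1 − 0.2916)/0.46 = $539 billion.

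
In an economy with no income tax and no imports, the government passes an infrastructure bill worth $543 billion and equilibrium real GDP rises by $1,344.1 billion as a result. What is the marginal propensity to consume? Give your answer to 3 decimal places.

0.596

Implied spending multiplier k = ΔY/ΔG = 1,344.1/543 ≈ 2.4753.
Since k = 1/(1 − MPC), MPC = 1 − 1/k = 1 − ΔG/ΔY = 1 − 543/1,344.1 ≈ 0.596.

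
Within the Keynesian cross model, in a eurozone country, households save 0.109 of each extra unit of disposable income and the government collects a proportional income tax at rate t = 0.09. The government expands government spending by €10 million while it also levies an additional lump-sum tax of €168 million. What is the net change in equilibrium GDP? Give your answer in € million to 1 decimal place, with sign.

−€738.3 million

MPC = 1 − MPS = 1 − 0.109 = 0.891.
Expenditure multiplier = 1/(1 − c(1−t)) = 1/(1 − 0.891×0.91) = 1/0.18919 ≈ 5.286.
ΔG contributes k·ΔG = (+€10 million) / 0.18919 ≈ +€52.9 million.
ΔT of +€168 million changes first-round spending by −c·ΔT = −€149.688 million, contributing k·(−c·ΔT) = (−€149.688 million) / 0.18919 ≈ −€791.2 million.
Net ΔY = k(ΔG − c·ΔT) = (−€139.688 million) / 0.18919 ≈ −€738.3 million.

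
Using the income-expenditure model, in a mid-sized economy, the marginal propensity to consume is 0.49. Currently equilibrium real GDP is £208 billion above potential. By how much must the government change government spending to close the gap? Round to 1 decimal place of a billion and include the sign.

−£106.1 billion

Spending multiplier = 1/(1 − MPC) = 1/(1 − 0.49) = 1/0.51 ≈ 1.961.
Need ΔY = −£208 billion, so ΔG = ΔY/k = (−£208 billion) × 0.51 ≈ −£106.1 billion.
The government should cut government spending by £106.1 billion.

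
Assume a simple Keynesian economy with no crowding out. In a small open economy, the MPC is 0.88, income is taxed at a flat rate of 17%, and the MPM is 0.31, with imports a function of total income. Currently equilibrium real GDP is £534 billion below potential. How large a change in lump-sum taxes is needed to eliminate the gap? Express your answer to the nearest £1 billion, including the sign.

Spending multiplier = 1/(1 − c(1−t) + m) = 1/(1 − 0.88×0.83 + 0.31) = 1/0.5796 ≈ 1.725.
Tax multiplier = −c·k = −0.88/0.5796 ≈ −1.518. Need ΔY = +£534 billion, so ΔT = ΔY/(−c·k) = −(+£534 billion) × 0.5796 / 0.88 ≈ −£352 billion.
The government should cut lump-sum taxes by £352 billion.

−£352 billion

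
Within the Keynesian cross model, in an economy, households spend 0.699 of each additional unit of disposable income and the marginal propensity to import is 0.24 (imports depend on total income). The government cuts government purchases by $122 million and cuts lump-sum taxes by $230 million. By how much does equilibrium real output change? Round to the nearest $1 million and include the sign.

Expenditure multiplier = 1/(1 − c + m) = 1/(1 − 0.699 + 0.24) = 1/0.541 ≈ 1.848.
ΔG contributes k·ΔG = (−$122 million) / 0.541 ≈ −$225.5 million.
ΔT of −$230 million changes first-round spending by −c·ΔT = +$160.77 million, contributing k·(−c·ΔT) = (+$160.77 million) / 0.541 ≈ +$297.2 million.
Net ΔY = k(ΔG − c·ΔT) = (+$38.77 million) / 0.541 ≈ +$72 million.

+$72 million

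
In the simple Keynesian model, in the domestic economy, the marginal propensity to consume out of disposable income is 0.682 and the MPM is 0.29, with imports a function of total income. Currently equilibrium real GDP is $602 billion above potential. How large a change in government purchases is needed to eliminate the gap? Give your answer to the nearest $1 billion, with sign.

−$366 billion

Spending multiplier = 1/(1 − c + m) = 1/(1 − 0.682 + 0.29) = 1/0.608 ≈ 1.645.
Need ΔY = −$602 billion, so ΔG = ΔY/k = (−$602 billion) × 0.608 ≈ −$366 billion.
The government should cut government purchases by $366 billion.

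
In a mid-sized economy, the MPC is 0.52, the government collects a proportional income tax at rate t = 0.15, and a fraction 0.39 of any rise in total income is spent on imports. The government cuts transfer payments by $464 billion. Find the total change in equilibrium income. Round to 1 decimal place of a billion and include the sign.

−$254.5 billion

The transfer change shifts disposable income by −$464 billion, so first-round consumption changes by c·ΔTR = 0.52 × (−$464 billion) = −$241.28 billion.
Expenditure multiplier = 1/(1 − c(1−t) + m) = 1/(1 − 0.52×0.85 + 0.39) = 1/0.948 ≈ 1.055.
The transfer multiplier is c × k ≈ 0.549, so ΔY = k × (c·ΔTR) = (−$241.28 billion) / 0.948 ≈ −$254.5 billion.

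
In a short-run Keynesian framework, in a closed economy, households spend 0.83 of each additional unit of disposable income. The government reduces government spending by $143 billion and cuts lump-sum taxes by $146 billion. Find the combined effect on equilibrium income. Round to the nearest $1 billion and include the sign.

Expenditure multiplier = 1/(1 − MPC) = 1/(1 − 0.83) = 1/0.17 ≈ 5.882.
ΔG contributes k·ΔG = (−$143 billion) / 0.17 ≈ −$841.2 billion.
ΔT of −$146 billion changes first-round spending by −c·ΔT = +$121.18 billion, contributing k·(−c·ΔT) = (+$121.18 billion) / 0.17 ≈ +$712.8 billion.
Net ΔY = k(ΔG − c·ΔT) = (−$21.82 billion) / 0.17 ≈ −$128 billion.

−$128 billion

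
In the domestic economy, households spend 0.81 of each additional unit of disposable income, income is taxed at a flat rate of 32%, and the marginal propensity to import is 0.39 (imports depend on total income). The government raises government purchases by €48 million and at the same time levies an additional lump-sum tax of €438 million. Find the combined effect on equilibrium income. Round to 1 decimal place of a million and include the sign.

−€365.6 million

Expenditure multiplier = 1/(1 − c(1−t) + m) = 1/(1 − 0.81×0.68 + 0.39) = 1/0.8392 ≈ 1.192.
ΔG contributes k·ΔG = (+€48 million) / 0.8392 ≈ +€57.2 million.
ΔT of +€438 million changes first-round spending by −c·ΔT = −€354.78 million, contributing k·(−c·ΔT) = (−€354.78 million) / 0.8392 ≈ −€422.8 million.
Net ΔY = k(ΔG − c·ΔT) = (−€306.78 million) / 0.8392 ≈ −€365.6 million.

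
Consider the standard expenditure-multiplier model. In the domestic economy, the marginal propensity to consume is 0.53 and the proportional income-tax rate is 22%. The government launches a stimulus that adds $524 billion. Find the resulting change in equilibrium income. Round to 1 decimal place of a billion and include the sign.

+$893.3 billion

Government-spending multiplier = 1/(1 − c(1−t)) = 1/(1 − 0.53×0.78) = 1/0.5866 ≈ 1.705.
ΔY = k × ΔG = (+$524 billion) / 0.5866 ≈ +$893.3 billion.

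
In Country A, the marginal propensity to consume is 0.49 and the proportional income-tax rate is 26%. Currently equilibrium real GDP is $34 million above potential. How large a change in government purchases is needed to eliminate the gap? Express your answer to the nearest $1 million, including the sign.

Spending multiplier = 1/(1 − c(1−t)) = 1/(1 − 0.49×0.74) = 1/0.6374 ≈ 1.569.
Need ΔY = −$34 million, so ΔG = ΔY/k = (−$34 million) × 0.6374 ≈ −$22 million.
The government should cut government purchases by $22 million.

−$22 million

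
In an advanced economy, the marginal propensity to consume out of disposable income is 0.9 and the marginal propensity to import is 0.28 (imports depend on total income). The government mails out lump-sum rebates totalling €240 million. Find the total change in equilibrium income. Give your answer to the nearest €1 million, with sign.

A lump-sum tax change of −€240 million shifts disposable income by +€240 million; first-round consumption changes by −c × ΔT = −0.9 × (−€240 million) = +€216 million.
Expenditure multiplier = 1/(1 − c + m) = 1/(1 − 0.9 + 0.28) = 1/0.38 ≈ 2.632.
The tax multiplier is −c × k ≈ −2.368, so ΔY = k × (−c·ΔT) = (+€216 million) / 0.38 ≈ +€568 million.

+€568 million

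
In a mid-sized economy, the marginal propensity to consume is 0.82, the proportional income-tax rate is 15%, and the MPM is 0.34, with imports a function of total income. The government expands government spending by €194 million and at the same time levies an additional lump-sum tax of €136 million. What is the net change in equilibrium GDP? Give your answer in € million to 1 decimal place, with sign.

+€128.3 million

Expenditure multiplier = 1/(1 − c(1−t) + m) = 1/(1 − 0.82×0.85 + 0.34) = 1/0.643 ≈ 1.555.
ΔG contributes k·ΔG = (+€194 million) / 0.643 ≈ +€301.7 million.
ΔT of +€136 million changes first-round spending by −c·ΔT = −€111.52 million, contributing k·(−c·ΔT) = (−€111.52 million) / 0.643 ≈ −€173.4 million.
Net ΔY = k(ΔG − c·ΔT) = (+€82.48 million) / 0.643 ≈ +€128.3 million.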